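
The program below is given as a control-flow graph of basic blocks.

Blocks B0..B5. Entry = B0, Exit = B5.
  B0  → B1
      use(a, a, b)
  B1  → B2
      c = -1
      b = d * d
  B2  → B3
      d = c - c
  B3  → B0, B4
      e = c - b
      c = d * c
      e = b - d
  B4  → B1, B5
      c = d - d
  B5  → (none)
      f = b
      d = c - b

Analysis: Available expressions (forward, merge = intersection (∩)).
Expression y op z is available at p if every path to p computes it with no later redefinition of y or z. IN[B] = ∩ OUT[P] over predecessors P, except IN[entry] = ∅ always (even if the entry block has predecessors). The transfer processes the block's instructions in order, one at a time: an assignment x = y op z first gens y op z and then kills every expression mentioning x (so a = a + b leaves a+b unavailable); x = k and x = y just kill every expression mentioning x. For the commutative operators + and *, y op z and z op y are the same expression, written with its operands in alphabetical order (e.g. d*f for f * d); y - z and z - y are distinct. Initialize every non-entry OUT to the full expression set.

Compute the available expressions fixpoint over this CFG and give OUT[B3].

Answer: {b-d}

Trace:
Per-block solution:
  B0:  IN={}  OUT={}
  B1:  IN={}  OUT={d*d}
  B2:  IN={d*d}  OUT={c-c}
  B3:  IN={c-c}  OUT={b-d}
  B4:  IN={b-d}  OUT={b-d, d-d}
  B5:  IN={b-d, d-d}  OUT={c-b}

Merge at B3: IN[B3] = OUT[B2] = {c-c}
Applying B3's transfer function to that IN value gives OUT[B3] (row B3 above).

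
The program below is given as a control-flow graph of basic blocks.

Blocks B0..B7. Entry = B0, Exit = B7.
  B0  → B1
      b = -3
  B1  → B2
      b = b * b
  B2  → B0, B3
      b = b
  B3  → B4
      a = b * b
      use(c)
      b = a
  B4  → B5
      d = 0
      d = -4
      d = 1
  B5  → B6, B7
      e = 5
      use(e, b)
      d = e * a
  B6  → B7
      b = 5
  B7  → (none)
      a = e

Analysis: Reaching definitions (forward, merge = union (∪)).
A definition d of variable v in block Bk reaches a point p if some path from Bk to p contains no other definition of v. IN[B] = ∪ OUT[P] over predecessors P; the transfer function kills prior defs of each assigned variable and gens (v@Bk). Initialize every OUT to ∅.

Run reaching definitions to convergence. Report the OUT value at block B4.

Per-block solution:
  B0:  IN={b@B2}  OUT={b@B0}
  B1:  IN={b@B0}  OUT={b@B1}
  B2:  IN={b@B1}  OUT={b@B2}
  B3:  IN={b@B2}  OUT={a@B3, b@B3}
  B4:  IN={a@B3, b@B3}  OUT={a@B3, b@B3, d@B4}
  B5:  IN={a@B3, b@B3, d@B4}  OUT={a@B3, b@B3, d@B5, e@B5}
  B6:  IN={a@B3, b@B3, d@B5, e@B5}  OUT={a@B3, b@B6, d@B5, e@B5}
  B7:  IN={a@B3, b@B3, b@B6, d@B5, e@B5}  OUT={a@B7, b@B3, b@B6, d@B5, e@B5}

Merge at B4: IN[B4] = OUT[B3] = {a@B3, b@B3}
Applying B4's transfer function to that IN value gives OUT[B4] (row B4 above).

Answer: {a@B3, b@B3, d@B4}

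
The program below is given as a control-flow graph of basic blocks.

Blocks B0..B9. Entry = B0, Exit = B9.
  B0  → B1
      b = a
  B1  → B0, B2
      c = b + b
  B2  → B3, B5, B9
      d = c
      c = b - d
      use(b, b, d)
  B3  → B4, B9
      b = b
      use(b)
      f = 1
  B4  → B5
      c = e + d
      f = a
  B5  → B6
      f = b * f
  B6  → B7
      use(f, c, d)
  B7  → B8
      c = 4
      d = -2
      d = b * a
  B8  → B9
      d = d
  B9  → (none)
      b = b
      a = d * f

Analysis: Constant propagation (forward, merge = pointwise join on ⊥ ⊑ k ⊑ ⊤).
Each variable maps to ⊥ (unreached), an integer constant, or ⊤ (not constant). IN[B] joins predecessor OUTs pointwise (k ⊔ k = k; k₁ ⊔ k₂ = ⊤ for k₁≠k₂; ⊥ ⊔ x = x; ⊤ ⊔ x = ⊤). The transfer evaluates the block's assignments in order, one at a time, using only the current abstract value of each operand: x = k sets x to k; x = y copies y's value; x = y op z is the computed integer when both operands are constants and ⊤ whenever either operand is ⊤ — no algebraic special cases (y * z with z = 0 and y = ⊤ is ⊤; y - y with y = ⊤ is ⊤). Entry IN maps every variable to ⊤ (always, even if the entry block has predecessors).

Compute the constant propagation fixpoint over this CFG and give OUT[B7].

Converged values:
  B0:  IN=(all ⊤)  OUT=(all ⊤)
  B1:  IN=(all ⊤)  OUT=(all ⊤)
  B2:  IN=(all ⊤)  OUT=(all ⊤)
  B3:  IN=(all ⊤)  OUT={f:1; rest ⊤}
  B4:  IN={f:1; rest ⊤}  OUT=(all ⊤)
  B5:  IN=(all ⊤)  OUT=(all ⊤)
  B6:  IN=(all ⊤)  OUT=(all ⊤)
  B7:  IN=(all ⊤)  OUT={c:4; rest ⊤}
  B8:  IN={c:4; rest ⊤}  OUT={c:4; rest ⊤}
  B9:  IN=(all ⊤)  OUT=(all ⊤)

Merge at B7: IN[B7] = OUT[B6] = {a: ⊤, b: ⊤, c: ⊤, d: ⊤, e: ⊤, f: ⊤}
Applying B7's transfer function to that IN value gives OUT[B7] (row B7 above).

Answer: {a: ⊤, b: ⊤, c: 4, d: ⊤, e: ⊤, f: ⊤}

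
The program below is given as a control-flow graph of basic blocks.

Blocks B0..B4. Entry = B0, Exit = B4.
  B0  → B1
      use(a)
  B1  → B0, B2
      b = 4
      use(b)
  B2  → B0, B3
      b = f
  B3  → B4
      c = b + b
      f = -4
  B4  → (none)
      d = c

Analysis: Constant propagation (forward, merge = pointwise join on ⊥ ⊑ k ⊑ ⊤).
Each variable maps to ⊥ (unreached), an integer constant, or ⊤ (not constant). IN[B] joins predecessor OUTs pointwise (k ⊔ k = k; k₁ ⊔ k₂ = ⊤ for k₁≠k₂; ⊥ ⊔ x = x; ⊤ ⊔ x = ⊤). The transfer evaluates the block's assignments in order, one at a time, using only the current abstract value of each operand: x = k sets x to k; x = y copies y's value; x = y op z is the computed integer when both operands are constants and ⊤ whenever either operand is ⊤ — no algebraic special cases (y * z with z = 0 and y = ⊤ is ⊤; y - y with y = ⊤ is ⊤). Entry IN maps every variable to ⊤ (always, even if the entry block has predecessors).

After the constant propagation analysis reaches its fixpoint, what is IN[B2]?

Answer: {a: ⊤, b: 4, c: ⊤, d: ⊤, e: ⊤, f: ⊤}

Trace:
Converged values:
  B0:   IN=(all ⊤)   OUT=(all ⊤)
  B1:   IN=(all ⊤)   OUT={b:4; rest ⊤}
  B2:   IN={b:4; rest ⊤}   OUT=(all ⊤)
  B3:   IN=(all ⊤)   OUT={f:-4; rest ⊤}
  B4:   IN={f:-4; rest ⊤}   OUT={f:-4; rest ⊤}

Merge at B2: IN[B2] = OUT[B1] = {a: ⊤, b: 4, c: ⊤, d: ⊤, e: ⊤, f: ⊤}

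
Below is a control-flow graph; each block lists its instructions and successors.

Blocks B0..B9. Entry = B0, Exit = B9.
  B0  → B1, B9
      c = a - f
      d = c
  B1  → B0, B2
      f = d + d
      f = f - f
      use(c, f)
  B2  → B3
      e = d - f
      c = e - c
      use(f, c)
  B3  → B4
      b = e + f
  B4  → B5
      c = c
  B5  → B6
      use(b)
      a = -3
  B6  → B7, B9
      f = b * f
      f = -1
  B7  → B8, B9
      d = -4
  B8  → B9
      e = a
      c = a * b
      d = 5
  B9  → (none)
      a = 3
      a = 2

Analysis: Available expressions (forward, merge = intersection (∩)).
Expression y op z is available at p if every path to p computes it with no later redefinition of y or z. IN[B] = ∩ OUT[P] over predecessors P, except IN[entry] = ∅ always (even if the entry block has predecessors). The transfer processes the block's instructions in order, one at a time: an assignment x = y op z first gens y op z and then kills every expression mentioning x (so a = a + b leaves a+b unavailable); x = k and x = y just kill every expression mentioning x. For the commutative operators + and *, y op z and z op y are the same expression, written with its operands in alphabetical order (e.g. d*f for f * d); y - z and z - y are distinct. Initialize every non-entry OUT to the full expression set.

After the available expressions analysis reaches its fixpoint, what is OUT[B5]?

Converged values:
  B0:  IN={}  OUT={a-f}
  B1:  IN={a-f}  OUT={d+d}
  B2:  IN={d+d}  OUT={d+d, d-f}
  B3:  IN={d+d, d-f}  OUT={d+d, d-f, e+f}
  B4:  IN={d+d, d-f, e+f}  OUT={d+d, d-f, e+f}
  B5:  IN={d+d, d-f, e+f}  OUT={d+d, d-f, e+f}
  B6:  IN={d+d, d-f, e+f}  OUT={d+d}
  B7:  IN={d+d}  OUT={}
  B8:  IN={}  OUT={a*b}
  B9:  IN={}  OUT={}

Merge at B5: IN[B5] = OUT[B4] = {d+d, d-f, e+f}
Applying B5's transfer function to that IN value gives OUT[B5] (row B5 above).

Answer: {d+d, d-f, e+f}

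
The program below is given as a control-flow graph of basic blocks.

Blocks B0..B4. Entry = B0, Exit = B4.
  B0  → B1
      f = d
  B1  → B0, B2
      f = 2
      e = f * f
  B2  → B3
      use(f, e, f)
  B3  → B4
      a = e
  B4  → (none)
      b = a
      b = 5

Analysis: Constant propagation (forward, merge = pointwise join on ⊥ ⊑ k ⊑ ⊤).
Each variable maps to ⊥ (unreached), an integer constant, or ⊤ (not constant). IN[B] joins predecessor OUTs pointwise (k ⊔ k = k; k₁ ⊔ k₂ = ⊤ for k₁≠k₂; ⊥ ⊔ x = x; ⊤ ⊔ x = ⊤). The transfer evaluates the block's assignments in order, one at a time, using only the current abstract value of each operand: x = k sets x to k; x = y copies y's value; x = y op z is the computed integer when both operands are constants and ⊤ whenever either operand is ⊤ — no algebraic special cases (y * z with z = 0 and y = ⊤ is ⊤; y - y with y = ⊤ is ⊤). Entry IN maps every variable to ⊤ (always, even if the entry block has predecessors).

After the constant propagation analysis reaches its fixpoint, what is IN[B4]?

Converged values:
  B0:   IN=(all ⊤)   OUT=(all ⊤)
  B1:   IN=(all ⊤)   OUT={e:4, f:2; rest ⊤}
  B2:   IN={e:4, f:2; rest ⊤}   OUT={e:4, f:2; rest ⊤}
  B3:   IN={e:4, f:2; rest ⊤}   OUT={a:4, e:4, f:2; rest ⊤}
  B4:   IN={a:4, e:4, f:2; rest ⊤}   OUT={a:4, b:5, e:4, f:2; rest ⊤}

Merge at B4: IN[B4] = OUT[B3] = {a: 4, b: ⊤, c: ⊤, d: ⊤, e: 4, f: 2}

Answer: {a: 4, b: ⊤, c: ⊤, d: ⊤, e: 4, f: 2}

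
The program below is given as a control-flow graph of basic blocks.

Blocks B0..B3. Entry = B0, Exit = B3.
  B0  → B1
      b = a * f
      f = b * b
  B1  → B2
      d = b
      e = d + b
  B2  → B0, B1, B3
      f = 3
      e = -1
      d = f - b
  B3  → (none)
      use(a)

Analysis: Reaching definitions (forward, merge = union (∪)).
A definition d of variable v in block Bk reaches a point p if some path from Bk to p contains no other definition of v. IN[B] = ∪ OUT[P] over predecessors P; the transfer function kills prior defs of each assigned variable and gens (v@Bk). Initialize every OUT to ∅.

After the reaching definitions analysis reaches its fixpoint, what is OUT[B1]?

Answer: {b@B0, d@B1, e@B1, f@B0, f@B2}

Working:
Per-block solution:
  B0: | IN={b@B0, d@B2, e@B2, f@B2} | OUT={b@B0, d@B2, e@B2, f@B0}
  B1: | IN={b@B0, d@B2, e@B2, f@B0, f@B2} | OUT={b@B0, d@B1, e@B1, f@B0, f@B2}
  B2: | IN={b@B0, d@B1, e@B1, f@B0, f@B2} | OUT={b@B0, d@B2, e@B2, f@B2}
  B3: | IN={b@B0, d@B2, e@B2, f@B2} | OUT={b@B0, d@B2, e@B2, f@B2}

Merge at B1: IN[B1] = OUT[B0] ⊔ OUT[B2] = {b@B0, d@B2, e@B2, f@B0, f@B2}
Applying B1's transfer function to that IN value gives OUT[B1] (row B1 above).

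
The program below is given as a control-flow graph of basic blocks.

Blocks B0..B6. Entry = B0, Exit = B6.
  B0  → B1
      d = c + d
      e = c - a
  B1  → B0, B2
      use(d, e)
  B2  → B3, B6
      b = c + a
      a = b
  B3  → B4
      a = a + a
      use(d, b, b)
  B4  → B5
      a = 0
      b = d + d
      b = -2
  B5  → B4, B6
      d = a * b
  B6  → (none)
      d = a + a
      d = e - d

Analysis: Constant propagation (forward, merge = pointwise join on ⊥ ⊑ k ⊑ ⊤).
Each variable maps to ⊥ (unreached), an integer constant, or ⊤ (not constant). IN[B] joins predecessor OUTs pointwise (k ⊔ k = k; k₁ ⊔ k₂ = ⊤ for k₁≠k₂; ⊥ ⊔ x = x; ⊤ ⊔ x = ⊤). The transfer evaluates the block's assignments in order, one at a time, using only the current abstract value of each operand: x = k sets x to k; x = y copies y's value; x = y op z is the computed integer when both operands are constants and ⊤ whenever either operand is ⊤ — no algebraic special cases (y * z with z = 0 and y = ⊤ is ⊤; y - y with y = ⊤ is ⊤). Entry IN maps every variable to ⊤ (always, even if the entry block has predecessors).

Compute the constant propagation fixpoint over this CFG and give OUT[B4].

Fixpoint table:
  B0: | IN=(all ⊤) | OUT=(all ⊤)
  B1: | IN=(all ⊤) | OUT=(all ⊤)
  B2: | IN=(all ⊤) | OUT=(all ⊤)
  B3: | IN=(all ⊤) | OUT=(all ⊤)
  B4: | IN=(all ⊤) | OUT={a:0, b:-2; rest ⊤}
  B5: | IN={a:0, b:-2; rest ⊤} | OUT={a:0, b:-2, d:0; rest ⊤}
  B6: | IN=(all ⊤) | OUT=(all ⊤)

Merge at B4: IN[B4] = OUT[B3] ⊔ OUT[B5] = {a: ⊤, b: ⊤, c: ⊤, d: ⊤, e: ⊤, f: ⊤}
Applying B4's transfer function to that IN value gives OUT[B4] (row B4 above).

Answer: {a: 0, b: -2, c: ⊤, d: ⊤, e: ⊤, f: ⊤}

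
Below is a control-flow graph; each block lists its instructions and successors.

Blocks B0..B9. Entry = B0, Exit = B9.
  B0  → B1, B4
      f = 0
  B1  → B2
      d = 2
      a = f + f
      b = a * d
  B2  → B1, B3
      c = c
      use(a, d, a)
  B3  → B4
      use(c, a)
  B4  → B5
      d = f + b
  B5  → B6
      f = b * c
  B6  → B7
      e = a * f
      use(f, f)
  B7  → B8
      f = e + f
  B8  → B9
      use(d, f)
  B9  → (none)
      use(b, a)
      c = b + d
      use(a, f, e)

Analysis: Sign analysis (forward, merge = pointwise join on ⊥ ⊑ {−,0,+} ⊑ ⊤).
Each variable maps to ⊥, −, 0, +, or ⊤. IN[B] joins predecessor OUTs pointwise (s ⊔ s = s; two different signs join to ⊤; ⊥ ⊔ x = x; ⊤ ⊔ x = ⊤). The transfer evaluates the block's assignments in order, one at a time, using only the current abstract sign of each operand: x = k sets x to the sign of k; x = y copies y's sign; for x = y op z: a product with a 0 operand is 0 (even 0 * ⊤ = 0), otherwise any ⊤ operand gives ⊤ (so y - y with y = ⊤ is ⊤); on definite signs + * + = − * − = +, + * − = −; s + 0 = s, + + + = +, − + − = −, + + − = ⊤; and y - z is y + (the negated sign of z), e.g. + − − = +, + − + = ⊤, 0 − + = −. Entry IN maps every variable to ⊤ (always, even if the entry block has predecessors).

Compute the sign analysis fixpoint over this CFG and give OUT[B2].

Answer: {a: 0, b: 0, c: ⊤, d: +, e: ⊤, f: 0}

Working:
Converged values:
  B0: | IN=(all ⊤) | OUT={f:0; rest ⊤}
  B1: | IN={f:0; rest ⊤} | OUT={a:0, b:0, d:+, f:0; rest ⊤}
  B2: | IN={a:0, b:0, d:+, f:0; rest ⊤} | OUT={a:0, b:0, d:+, f:0; rest ⊤}
  B3: | IN={a:0, b:0, d:+, f:0; rest ⊤} | OUT={a:0, b:0, d:+, f:0; rest ⊤}
  B4: | IN={f:0; rest ⊤} | OUT={f:0; rest ⊤}
  B5: | IN={f:0; rest ⊤} | OUT=(all ⊤)
  B6: | IN=(all ⊤) | OUT=(all ⊤)
  B7: | IN=(all ⊤) | OUT=(all ⊤)
  B8: | IN=(all ⊤) | OUT=(all ⊤)
  B9: | IN=(all ⊤) | OUT=(all ⊤)

Merge at B2: IN[B2] = OUT[B1] = {a: 0, b: 0, c: ⊤, d: +, e: ⊤, f: 0}
Applying B2's transfer function to that IN value gives OUT[B2] (row B2 above).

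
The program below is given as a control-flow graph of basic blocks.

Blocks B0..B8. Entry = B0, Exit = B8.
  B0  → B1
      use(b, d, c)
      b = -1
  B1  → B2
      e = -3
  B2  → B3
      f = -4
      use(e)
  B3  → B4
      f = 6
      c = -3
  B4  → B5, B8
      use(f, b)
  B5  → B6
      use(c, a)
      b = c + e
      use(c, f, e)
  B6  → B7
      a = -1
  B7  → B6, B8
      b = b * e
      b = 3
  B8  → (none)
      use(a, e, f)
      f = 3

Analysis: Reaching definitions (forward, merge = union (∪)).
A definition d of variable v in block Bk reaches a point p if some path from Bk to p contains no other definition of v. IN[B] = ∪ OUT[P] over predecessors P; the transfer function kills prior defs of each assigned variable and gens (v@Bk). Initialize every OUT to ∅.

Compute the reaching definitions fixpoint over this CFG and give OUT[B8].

Answer: {a@B6, b@B0, b@B7, c@B3, e@B1, f@B8}

Derivation:
Fixpoint table:
  B0:  IN={}  OUT={b@B0}
  B1:  IN={b@B0}  OUT={b@B0, e@B1}
  B2:  IN={b@B0, e@B1}  OUT={b@B0, e@B1, f@B2}
  B3:  IN={b@B0, e@B1, f@B2}  OUT={b@B0, c@B3, e@B1, f@B3}
  B4:  IN={b@B0, c@B3, e@B1, f@B3}  OUT={b@B0, c@B3, e@B1, f@B3}
  B5:  IN={b@B0, c@B3, e@B1, f@B3}  OUT={b@B5, c@B3, e@B1, f@B3}
  B6:  IN={a@B6, b@B5, b@B7, c@B3, e@B1, f@B3}  OUT={a@B6, b@B5, b@B7, c@B3, e@B1, f@B3}
  B7:  IN={a@B6, b@B5, b@B7, c@B3, e@B1, f@B3}  OUT={a@B6, b@B7, c@B3, e@B1, f@B3}
  B8:  IN={a@B6, b@B0, b@B7, c@B3, e@B1, f@B3}  OUT={a@B6, b@B0, b@B7, c@B3, e@B1, f@B8}

Merge at B8: IN[B8] = OUT[B4] ⊔ OUT[B7] = {a@B6, b@B0, b@B7, c@B3, e@B1, f@B3}
Applying B8's transfer function to that IN value gives OUT[B8] (row B8 above).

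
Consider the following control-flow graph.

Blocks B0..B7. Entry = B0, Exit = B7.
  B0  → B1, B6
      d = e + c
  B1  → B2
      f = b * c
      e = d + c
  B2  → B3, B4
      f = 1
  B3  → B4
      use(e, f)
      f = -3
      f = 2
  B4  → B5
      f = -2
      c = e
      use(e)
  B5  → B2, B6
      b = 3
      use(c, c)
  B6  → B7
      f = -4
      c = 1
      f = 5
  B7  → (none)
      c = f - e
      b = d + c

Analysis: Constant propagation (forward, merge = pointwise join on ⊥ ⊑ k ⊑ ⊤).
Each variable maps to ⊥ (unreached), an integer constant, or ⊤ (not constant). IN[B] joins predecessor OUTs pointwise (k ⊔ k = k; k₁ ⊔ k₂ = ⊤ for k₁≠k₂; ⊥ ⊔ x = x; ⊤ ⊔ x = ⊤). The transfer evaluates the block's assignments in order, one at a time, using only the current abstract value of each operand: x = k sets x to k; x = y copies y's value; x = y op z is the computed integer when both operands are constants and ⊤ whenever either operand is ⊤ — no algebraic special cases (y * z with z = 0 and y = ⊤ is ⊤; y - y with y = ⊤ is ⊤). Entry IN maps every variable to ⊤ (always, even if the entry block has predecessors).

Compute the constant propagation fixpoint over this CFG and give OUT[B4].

Fixpoint table:
  B0:   IN=(all ⊤)   OUT=(all ⊤)
  B1:   IN=(all ⊤)   OUT=(all ⊤)
  B2:   IN=(all ⊤)   OUT={f:1; rest ⊤}
  B3:   IN={f:1; rest ⊤}   OUT={f:2; rest ⊤}
  B4:   IN=(all ⊤)   OUT={f:-2; rest ⊤}
  B5:   IN={f:-2; rest ⊤}   OUT={b:3, f:-2; rest ⊤}
  B6:   IN=(all ⊤)   OUT={c:1, f:5; rest ⊤}
  B7:   IN={c:1, f:5; rest ⊤}   OUT={f:5; rest ⊤}

Merge at B4: IN[B4] = OUT[B2] ⊔ OUT[B3] = {a: ⊤, b: ⊤, c: ⊤, d: ⊤, e: ⊤, f: ⊤}
Applying B4's transfer function to that IN value gives OUT[B4] (row B4 above).

Answer: {a: ⊤, b: ⊤, c: ⊤, d: ⊤, e: ⊤, f: -2}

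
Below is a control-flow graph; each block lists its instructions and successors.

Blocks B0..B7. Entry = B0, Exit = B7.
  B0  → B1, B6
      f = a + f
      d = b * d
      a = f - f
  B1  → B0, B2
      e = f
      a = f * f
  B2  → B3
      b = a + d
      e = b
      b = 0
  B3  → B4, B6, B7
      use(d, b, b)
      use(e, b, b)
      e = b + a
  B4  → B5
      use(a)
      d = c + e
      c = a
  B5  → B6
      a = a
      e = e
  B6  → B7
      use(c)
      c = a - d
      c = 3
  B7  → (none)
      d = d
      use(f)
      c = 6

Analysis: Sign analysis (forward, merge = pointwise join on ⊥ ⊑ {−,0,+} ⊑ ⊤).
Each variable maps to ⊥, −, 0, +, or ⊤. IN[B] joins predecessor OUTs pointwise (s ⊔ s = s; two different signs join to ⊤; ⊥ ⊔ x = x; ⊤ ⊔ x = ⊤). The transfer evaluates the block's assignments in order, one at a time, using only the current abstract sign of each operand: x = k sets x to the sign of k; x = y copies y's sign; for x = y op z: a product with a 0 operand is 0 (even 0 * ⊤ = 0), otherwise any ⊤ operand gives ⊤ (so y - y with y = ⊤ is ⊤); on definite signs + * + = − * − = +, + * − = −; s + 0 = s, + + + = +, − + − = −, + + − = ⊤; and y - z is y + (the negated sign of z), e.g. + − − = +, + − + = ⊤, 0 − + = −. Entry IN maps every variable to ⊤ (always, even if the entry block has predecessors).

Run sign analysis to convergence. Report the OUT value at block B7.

Answer: {a: ⊤, b: ⊤, c: +, d: ⊤, e: ⊤, f: ⊤}

Trace:
Fixpoint table:
  B0:   IN=(all ⊤)   OUT=(all ⊤)
  B1:   IN=(all ⊤)   OUT=(all ⊤)
  B2:   IN=(all ⊤)   OUT={b:0; rest ⊤}
  B3:   IN={b:0; rest ⊤}   OUT={b:0; rest ⊤}
  B4:   IN={b:0; rest ⊤}   OUT={b:0; rest ⊤}
  B5:   IN={b:0; rest ⊤}   OUT={b:0; rest ⊤}
  B6:   IN=(all ⊤)   OUT={c:+; rest ⊤}
  B7:   IN=(all ⊤)   OUT={c:+; rest ⊤}

Merge at B7: IN[B7] = OUT[B3] ⊔ OUT[B6] = {a: ⊤, b: ⊤, c: ⊤, d: ⊤, e: ⊤, f: ⊤}
Applying B7's transfer function to that IN value gives OUT[B7] (row B7 above).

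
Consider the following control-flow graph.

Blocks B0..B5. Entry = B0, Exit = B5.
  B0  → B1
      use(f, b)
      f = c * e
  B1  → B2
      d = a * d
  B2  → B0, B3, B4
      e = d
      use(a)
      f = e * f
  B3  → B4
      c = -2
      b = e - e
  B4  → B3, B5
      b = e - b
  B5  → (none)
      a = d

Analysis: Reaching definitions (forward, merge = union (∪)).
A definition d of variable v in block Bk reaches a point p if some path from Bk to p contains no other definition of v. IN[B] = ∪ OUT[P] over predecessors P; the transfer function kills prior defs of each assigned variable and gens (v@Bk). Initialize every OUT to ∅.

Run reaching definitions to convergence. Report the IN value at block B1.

Answer: {d@B1, e@B2, f@B0}

Derivation:
Fixpoint table:
  B0: | IN={d@B1, e@B2, f@B2} | OUT={d@B1, e@B2, f@B0}
  B1: | IN={d@B1, e@B2, f@B0} | OUT={d@B1, e@B2, f@B0}
  B2: | IN={d@B1, e@B2, f@B0} | OUT={d@B1, e@B2, f@B2}
  B3: | IN={b@B4, c@B3, d@B1, e@B2, f@B2} | OUT={b@B3, c@B3, d@B1, e@B2, f@B2}
  B4: | IN={b@B3, c@B3, d@B1, e@B2, f@B2} | OUT={b@B4, c@B3, d@B1, e@B2, f@B2}
  B5: | IN={b@B4, c@B3, d@B1, e@B2, f@B2} | OUT={a@B5, b@B4, c@B3, d@B1, e@B2, f@B2}

Merge at B1: IN[B1] = OUT[B0] = {d@B1, e@B2, f@B0}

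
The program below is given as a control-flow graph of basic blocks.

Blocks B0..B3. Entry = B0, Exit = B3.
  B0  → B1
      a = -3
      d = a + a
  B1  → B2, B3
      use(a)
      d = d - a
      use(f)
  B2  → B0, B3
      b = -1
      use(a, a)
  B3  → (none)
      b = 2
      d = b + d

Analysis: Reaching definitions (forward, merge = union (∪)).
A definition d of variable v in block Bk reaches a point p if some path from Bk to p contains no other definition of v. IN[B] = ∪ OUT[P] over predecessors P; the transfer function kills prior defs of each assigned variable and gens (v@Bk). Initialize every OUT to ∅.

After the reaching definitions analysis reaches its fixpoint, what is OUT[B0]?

Fixpoint table:
  B0:   IN={a@B0, b@B2, d@B1}   OUT={a@B0, b@B2, d@B0}
  B1:   IN={a@B0, b@B2, d@B0}   OUT={a@B0, b@B2, d@B1}
  B2:   IN={a@B0, b@B2, d@B1}   OUT={a@B0, b@B2, d@B1}
  B3:   IN={a@B0, b@B2, d@B1}   OUT={a@B0, b@B3, d@B3}

Merge at B0 (entry node, so the boundary value {} is joined with the incoming edge(s)): IN[B0] = {} ⊔ OUT[B2] = {a@B0, b@B2, d@B1}
Applying B0's transfer function to that IN value gives OUT[B0] (row B0 above).

Answer: {a@B0, b@B2, d@B0}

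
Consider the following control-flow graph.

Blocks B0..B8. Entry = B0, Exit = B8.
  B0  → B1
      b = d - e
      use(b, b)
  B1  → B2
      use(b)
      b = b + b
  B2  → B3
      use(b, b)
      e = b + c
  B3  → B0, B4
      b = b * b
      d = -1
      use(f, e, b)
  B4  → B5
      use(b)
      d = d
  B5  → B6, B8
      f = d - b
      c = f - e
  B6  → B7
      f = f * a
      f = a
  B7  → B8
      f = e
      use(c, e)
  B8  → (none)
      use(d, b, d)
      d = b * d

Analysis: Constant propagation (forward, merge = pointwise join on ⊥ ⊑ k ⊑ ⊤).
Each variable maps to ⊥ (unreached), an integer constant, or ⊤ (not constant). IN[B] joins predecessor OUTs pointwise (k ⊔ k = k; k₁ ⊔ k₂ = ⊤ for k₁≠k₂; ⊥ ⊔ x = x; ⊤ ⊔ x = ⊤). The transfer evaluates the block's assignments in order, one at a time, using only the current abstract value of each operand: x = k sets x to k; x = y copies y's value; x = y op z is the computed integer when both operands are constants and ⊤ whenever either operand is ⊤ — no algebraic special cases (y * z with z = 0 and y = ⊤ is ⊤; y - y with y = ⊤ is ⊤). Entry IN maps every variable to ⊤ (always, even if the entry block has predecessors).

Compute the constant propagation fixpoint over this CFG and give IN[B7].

Answer: {a: ⊤, b: ⊤, c: ⊤, d: -1, e: ⊤, f: ⊤}

Working:
Fixpoint table:
  B0:   IN=(all ⊤)   OUT=(all ⊤)
  B1:   IN=(all ⊤)   OUT=(all ⊤)
  B2:   IN=(all ⊤)   OUT=(all ⊤)
  B3:   IN=(all ⊤)   OUT={d:-1; rest ⊤}
  B4:   IN={d:-1; rest ⊤}   OUT={d:-1; rest ⊤}
  B5:   IN={d:-1; rest ⊤}   OUT={d:-1; rest ⊤}
  B6:   IN={d:-1; rest ⊤}   OUT={d:-1; rest ⊤}
  B7:   IN={d:-1; rest ⊤}   OUT={d:-1; rest ⊤}
  B8:   IN={d:-1; rest ⊤}   OUT=(all ⊤)

Merge at B7: IN[B7] = OUT[B6] = {a: ⊤, b: ⊤, c: ⊤, d: -1, e: ⊤, f: ⊤}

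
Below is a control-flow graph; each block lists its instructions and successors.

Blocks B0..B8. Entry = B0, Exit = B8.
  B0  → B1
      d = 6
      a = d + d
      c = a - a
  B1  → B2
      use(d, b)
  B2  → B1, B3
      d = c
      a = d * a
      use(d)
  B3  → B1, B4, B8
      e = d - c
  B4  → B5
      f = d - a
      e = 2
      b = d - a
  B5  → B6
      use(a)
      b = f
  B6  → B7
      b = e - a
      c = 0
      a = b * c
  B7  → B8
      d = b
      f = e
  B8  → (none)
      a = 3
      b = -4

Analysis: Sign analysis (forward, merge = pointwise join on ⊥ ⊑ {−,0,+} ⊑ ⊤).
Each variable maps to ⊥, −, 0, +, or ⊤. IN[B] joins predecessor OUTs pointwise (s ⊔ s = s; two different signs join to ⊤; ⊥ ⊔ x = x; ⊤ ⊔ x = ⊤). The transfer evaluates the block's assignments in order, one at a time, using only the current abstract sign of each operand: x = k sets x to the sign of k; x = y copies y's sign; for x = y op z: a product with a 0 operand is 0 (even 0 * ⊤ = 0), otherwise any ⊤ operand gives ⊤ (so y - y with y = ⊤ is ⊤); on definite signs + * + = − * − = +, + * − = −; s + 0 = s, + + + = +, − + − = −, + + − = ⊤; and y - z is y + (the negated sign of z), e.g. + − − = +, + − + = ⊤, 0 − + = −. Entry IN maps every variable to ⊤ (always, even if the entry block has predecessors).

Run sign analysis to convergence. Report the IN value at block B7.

Fixpoint table:
  B0:  IN=(all ⊤)  OUT={a:+, d:+; rest ⊤}
  B1:  IN=(all ⊤)  OUT=(all ⊤)
  B2:  IN=(all ⊤)  OUT=(all ⊤)
  B3:  IN=(all ⊤)  OUT=(all ⊤)
  B4:  IN=(all ⊤)  OUT={e:+; rest ⊤}
  B5:  IN={e:+; rest ⊤}  OUT={e:+; rest ⊤}
  B6:  IN={e:+; rest ⊤}  OUT={a:0, c:0, e:+; rest ⊤}
  B7:  IN={a:0, c:0, e:+; rest ⊤}  OUT={a:0, c:0, e:+, f:+; rest ⊤}
  B8:  IN=(all ⊤)  OUT={a:+, b:-; rest ⊤}

Merge at B7: IN[B7] = OUT[B6] = {a: 0, b: ⊤, c: 0, d: ⊤, e: +, f: ⊤}

Answer: {a: 0, b: ⊤, c: 0, d: ⊤, e: +, f: ⊤}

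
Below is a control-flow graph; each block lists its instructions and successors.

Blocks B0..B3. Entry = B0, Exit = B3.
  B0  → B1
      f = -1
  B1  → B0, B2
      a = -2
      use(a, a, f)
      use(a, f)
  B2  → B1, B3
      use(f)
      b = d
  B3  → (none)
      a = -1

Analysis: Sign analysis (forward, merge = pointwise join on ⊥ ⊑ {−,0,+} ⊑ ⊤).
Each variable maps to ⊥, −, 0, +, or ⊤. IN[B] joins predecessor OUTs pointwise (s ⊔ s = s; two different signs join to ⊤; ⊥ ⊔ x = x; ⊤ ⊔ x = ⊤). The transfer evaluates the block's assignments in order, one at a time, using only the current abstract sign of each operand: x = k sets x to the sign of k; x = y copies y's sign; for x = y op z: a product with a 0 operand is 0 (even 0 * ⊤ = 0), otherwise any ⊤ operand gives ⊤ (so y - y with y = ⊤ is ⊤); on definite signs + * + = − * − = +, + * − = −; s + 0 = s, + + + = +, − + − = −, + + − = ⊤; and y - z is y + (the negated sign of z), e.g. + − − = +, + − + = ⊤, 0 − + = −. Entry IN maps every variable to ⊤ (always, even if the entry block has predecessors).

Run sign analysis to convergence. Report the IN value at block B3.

Converged values:
  B0:   IN=(all ⊤)   OUT={f:-; rest ⊤}
  B1:   IN={f:-; rest ⊤}   OUT={a:-, f:-; rest ⊤}
  B2:   IN={a:-, f:-; rest ⊤}   OUT={a:-, f:-; rest ⊤}
  B3:   IN={a:-, f:-; rest ⊤}   OUT={a:-, f:-; rest ⊤}

Merge at B3: IN[B3] = OUT[B2] = {a: -, b: ⊤, c: ⊤, d: ⊤, e: ⊤, f: -}

Answer: {a: -, b: ⊤, c: ⊤, d: ⊤, e: ⊤, f: -}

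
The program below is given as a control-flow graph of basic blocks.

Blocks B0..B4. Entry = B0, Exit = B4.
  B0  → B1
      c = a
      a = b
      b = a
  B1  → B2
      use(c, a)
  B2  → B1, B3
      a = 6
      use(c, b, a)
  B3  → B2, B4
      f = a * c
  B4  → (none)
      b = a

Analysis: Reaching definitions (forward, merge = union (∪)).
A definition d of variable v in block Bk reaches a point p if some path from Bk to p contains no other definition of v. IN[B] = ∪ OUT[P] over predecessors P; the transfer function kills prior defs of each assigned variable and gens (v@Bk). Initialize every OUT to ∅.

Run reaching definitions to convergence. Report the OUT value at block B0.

Converged values:
  B0: | IN={} | OUT={a@B0, b@B0, c@B0}
  B1: | IN={a@B0, a@B2, b@B0, c@B0, f@B3} | OUT={a@B0, a@B2, b@B0, c@B0, f@B3}
  B2: | IN={a@B0, a@B2, b@B0, c@B0, f@B3} | OUT={a@B2, b@B0, c@B0, f@B3}
  B3: | IN={a@B2, b@B0, c@B0, f@B3} | OUT={a@B2, b@B0, c@B0, f@B3}
  B4: | IN={a@B2, b@B0, c@B0, f@B3} | OUT={a@B2, b@B4, c@B0, f@B3}

B0 is the boundary node: IN[B0] = {}
Applying B0's transfer function to that IN value gives OUT[B0] (row B0 above).

Answer: {a@B0, b@B0, c@B0}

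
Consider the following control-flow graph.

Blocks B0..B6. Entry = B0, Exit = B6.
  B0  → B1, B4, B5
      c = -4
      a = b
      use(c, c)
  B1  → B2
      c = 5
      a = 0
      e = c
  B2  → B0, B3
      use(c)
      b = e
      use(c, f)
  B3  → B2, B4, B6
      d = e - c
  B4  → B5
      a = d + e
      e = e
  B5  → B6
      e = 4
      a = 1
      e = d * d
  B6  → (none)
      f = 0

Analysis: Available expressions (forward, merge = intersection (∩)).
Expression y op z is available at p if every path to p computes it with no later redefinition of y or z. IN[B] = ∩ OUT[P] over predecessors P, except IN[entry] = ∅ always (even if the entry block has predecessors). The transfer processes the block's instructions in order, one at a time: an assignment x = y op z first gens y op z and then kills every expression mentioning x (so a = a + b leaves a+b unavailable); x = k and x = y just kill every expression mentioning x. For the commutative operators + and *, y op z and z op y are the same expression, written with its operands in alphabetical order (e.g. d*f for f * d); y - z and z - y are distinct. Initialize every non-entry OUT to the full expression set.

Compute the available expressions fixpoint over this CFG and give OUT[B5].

Answer: {d*d}

Working:
Fixpoint table:
  B0:  IN={}  OUT={}
  B1:  IN={}  OUT={}
  B2:  IN={}  OUT={}
  B3:  IN={}  OUT={e-c}
  B4:  IN={}  OUT={}
  B5:  IN={}  OUT={d*d}
  B6:  IN={}  OUT={}

Merge at B5: IN[B5] = OUT[B0] ∩ OUT[B4] = {}
Applying B5's transfer function to that IN value gives OUT[B5] (row B5 above).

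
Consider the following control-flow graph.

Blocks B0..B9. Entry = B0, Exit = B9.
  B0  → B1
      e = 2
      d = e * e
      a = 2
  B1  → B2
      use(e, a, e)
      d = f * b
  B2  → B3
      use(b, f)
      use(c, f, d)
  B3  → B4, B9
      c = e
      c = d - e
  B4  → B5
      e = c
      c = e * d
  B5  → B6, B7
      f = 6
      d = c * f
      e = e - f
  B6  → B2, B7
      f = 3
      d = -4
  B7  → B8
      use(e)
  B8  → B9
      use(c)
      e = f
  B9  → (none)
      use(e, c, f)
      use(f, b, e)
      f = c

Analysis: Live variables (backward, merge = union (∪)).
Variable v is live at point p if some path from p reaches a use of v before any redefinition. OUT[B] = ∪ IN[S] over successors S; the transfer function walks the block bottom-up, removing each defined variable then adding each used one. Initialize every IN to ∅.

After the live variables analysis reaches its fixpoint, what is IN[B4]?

Per-block solution:
  B0:  IN={b, c, f}  OUT={a, b, c, e, f}
  B1:  IN={a, b, c, e, f}  OUT={b, c, d, e, f}
  B2:  IN={b, c, d, e, f}  OUT={b, d, e, f}
  B3:  IN={b, d, e, f}  OUT={b, c, d, e, f}
  B4:  IN={b, c, d}  OUT={b, c, e}
  B5:  IN={b, c, e}  OUT={b, c, e, f}
  B6:  IN={b, c, e}  OUT={b, c, d, e, f}
  B7:  IN={b, c, e, f}  OUT={b, c, f}
  B8:  IN={b, c, f}  OUT={b, c, e, f}
  B9:  IN={b, c, e, f}  OUT={}

Merge at B4: OUT[B4] = IN[B5] = {b, c, e}
Applying B4's transfer function to that OUT value gives IN[B4] (row B4 above).

Answer: {b, c, d}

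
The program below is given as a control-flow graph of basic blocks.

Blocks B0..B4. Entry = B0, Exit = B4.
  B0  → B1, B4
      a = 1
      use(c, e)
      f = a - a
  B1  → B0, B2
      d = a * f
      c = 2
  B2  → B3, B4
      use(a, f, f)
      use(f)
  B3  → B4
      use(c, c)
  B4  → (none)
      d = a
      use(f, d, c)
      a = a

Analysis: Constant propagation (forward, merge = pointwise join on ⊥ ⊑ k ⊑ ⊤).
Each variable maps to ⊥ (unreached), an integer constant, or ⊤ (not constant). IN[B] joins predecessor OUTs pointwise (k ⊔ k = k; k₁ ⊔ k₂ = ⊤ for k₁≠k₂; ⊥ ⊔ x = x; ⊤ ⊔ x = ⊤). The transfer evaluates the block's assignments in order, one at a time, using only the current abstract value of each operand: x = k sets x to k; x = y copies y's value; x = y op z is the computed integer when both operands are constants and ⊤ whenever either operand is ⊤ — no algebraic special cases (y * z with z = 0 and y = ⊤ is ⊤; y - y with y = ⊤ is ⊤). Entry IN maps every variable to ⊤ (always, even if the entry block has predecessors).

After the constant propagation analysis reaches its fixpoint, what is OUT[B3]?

Converged values:
  B0: | IN=(all ⊤) | OUT={a:1, f:0; rest ⊤}
  B1: | IN={a:1, f:0; rest ⊤} | OUT={a:1, c:2, d:0, f:0; rest ⊤}
  B2: | IN={a:1, c:2, d:0, f:0; rest ⊤} | OUT={a:1, c:2, d:0, f:0; rest ⊤}
  B3: | IN={a:1, c:2, d:0, f:0; rest ⊤} | OUT={a:1, c:2, d:0, f:0; rest ⊤}
  B4: | IN={a:1, f:0; rest ⊤} | OUT={a:1, d:1, f:0; rest ⊤}

Merge at B3: IN[B3] = OUT[B2] = {a: 1, b: ⊤, c: 2, d: 0, e: ⊤, f: 0}
Applying B3's transfer function to that IN value gives OUT[B3] (row B3 above).

Answer: {a: 1, b: ⊤, c: 2, d: 0, e: ⊤, f: 0}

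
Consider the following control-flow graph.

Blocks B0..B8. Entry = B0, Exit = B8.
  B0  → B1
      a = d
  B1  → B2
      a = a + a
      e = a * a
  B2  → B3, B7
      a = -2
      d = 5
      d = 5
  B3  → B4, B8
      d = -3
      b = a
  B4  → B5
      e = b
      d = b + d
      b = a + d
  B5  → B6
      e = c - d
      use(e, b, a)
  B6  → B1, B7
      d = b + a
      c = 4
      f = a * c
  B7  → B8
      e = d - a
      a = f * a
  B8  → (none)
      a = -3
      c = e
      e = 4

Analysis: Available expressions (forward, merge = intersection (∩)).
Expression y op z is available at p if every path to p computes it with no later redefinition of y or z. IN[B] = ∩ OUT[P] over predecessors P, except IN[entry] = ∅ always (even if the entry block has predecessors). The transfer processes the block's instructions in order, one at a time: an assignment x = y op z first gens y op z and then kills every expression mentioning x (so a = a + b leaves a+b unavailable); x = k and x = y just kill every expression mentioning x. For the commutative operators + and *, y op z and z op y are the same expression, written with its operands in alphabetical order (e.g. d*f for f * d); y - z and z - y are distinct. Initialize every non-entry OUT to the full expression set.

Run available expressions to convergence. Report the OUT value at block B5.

Fixpoint table:
  B0: | IN={} | OUT={}
  B1: | IN={} | OUT={a*a}
  B2: | IN={a*a} | OUT={}
  B3: | IN={} | OUT={}
  B4: | IN={} | OUT={a+d}
  B5: | IN={a+d} | OUT={a+d, c-d}
  B6: | IN={a+d, c-d} | OUT={a*c, a+b}
  B7: | IN={} | OUT={}
  B8: | IN={} | OUT={}

Merge at B5: IN[B5] = OUT[B4] = {a+d}
Applying B5's transfer function to that IN value gives OUT[B5] (row B5 above).

Answer: {a+d, c-d}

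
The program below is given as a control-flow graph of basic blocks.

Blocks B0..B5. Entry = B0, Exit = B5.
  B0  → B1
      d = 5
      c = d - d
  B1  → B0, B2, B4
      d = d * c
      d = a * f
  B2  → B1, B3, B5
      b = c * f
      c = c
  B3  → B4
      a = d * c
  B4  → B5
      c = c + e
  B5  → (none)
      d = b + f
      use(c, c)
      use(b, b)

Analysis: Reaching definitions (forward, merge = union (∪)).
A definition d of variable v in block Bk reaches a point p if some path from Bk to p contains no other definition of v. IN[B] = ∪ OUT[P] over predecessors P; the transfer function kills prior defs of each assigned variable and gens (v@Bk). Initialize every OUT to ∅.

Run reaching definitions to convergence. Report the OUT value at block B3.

Converged values:
  B0:  IN={b@B2, c@B0, c@B2, d@B1}  OUT={b@B2, c@B0, d@B0}
  B1:  IN={b@B2, c@B0, c@B2, d@B0, d@B1}  OUT={b@B2, c@B0, c@B2, d@B1}
  B2:  IN={b@B2, c@B0, c@B2, d@B1}  OUT={b@B2, c@B2, d@B1}
  B3:  IN={b@B2, c@B2, d@B1}  OUT={a@B3, b@B2, c@B2, d@B1}
  B4:  IN={a@B3, b@B2, c@B0, c@B2, d@B1}  OUT={a@B3, b@B2, c@B4, d@B1}
  B5:  IN={a@B3, b@B2, c@B2, c@B4, d@B1}  OUT={a@B3, b@B2, c@B2, c@B4, d@B5}

Merge at B3: IN[B3] = OUT[B2] = {b@B2, c@B2, d@B1}
Applying B3's transfer function to that IN value gives OUT[B3] (row B3 above).

Answer: {a@B3, b@B2, c@B2, d@B1}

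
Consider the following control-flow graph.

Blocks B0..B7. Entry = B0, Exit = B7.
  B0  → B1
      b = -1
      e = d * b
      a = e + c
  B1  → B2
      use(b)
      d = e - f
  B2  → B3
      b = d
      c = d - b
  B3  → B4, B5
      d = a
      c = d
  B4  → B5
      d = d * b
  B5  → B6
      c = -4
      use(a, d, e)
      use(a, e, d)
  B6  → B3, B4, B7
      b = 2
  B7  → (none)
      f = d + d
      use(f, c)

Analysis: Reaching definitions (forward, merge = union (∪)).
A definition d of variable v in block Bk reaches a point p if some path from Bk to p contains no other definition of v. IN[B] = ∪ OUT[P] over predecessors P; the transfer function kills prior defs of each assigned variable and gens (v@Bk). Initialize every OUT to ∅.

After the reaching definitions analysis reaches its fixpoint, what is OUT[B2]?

Converged values:
  B0:  IN={}  OUT={a@B0, b@B0, e@B0}
  B1:  IN={a@B0, b@B0, e@B0}  OUT={a@B0, b@B0, d@B1, e@B0}
  B2:  IN={a@B0, b@B0, d@B1, e@B0}  OUT={a@B0, b@B2, c@B2, d@B1, e@B0}
  B3:  IN={a@B0, b@B2, b@B6, c@B2, c@B5, d@B1, d@B3, d@B4, e@B0}  OUT={a@B0, b@B2, b@B6, c@B3, d@B3, e@B0}
  B4:  IN={a@B0, b@B2, b@B6, c@B3, c@B5, d@B3, d@B4, e@B0}  OUT={a@B0, b@B2, b@B6, c@B3, c@B5, d@B4, e@B0}
  B5:  IN={a@B0, b@B2, b@B6, c@B3, c@B5, d@B3, d@B4, e@B0}  OUT={a@B0, b@B2, b@B6, c@B5, d@B3, d@B4, e@B0}
  B6:  IN={a@B0, b@B2, b@B6, c@B5, d@B3, d@B4, e@B0}  OUT={a@B0, b@B6, c@B5, d@B3, d@B4, e@B0}
  B7:  IN={a@B0, b@B6, c@B5, d@B3, d@B4, e@B0}  OUT={a@B0, b@B6, c@B5, d@B3, d@B4, e@B0, f@B7}

Merge at B2: IN[B2] = OUT[B1] = {a@B0, b@B0, d@B1, e@B0}
Applying B2's transfer function to that IN value gives OUT[B2] (row B2 above).

Answer: {a@B0, b@B2, c@B2, d@B1, e@B0}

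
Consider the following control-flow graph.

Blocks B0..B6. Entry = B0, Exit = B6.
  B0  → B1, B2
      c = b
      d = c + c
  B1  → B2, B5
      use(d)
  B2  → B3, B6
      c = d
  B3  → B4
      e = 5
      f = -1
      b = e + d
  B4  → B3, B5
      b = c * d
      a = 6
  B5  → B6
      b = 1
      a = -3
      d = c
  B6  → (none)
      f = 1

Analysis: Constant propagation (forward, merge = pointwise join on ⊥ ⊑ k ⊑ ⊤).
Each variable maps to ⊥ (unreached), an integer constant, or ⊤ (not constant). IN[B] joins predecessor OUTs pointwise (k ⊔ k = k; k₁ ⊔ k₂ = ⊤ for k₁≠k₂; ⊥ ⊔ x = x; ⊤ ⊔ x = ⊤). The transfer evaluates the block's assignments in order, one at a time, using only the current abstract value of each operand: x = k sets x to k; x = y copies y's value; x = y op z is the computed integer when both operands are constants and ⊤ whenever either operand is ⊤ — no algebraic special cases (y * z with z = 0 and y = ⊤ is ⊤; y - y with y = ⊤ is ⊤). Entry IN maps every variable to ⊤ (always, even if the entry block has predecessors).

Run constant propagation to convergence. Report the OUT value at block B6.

Per-block solution:
  B0:  IN=(all ⊤)  OUT=(all ⊤)
  B1:  IN=(all ⊤)  OUT=(all ⊤)
  B2:  IN=(all ⊤)  OUT=(all ⊤)
  B3:  IN=(all ⊤)  OUT={e:5, f:-1; rest ⊤}
  B4:  IN={e:5, f:-1; rest ⊤}  OUT={a:6, e:5, f:-1; rest ⊤}
  B5:  IN=(all ⊤)  OUT={a:-3, b:1; rest ⊤}
  B6:  IN=(all ⊤)  OUT={f:1; rest ⊤}

Merge at B6: IN[B6] = OUT[B2] ⊔ OUT[B5] = {a: ⊤, b: ⊤, c: ⊤, d: ⊤, e: ⊤, f: ⊤}
Applying B6's transfer function to that IN value gives OUT[B6] (row B6 above).

Answer: {a: ⊤, b: ⊤, c: ⊤, d: ⊤, e: ⊤, f: 1}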